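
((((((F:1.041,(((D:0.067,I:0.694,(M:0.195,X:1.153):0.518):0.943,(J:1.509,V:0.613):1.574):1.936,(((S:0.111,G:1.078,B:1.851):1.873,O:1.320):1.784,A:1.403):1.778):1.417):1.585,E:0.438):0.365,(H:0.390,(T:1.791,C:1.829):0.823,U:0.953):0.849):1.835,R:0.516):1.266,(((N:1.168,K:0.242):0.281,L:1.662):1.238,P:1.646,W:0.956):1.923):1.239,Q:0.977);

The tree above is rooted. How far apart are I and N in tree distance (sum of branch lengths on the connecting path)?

14.651

The path runs I → … → MRCA → … → N; the MRCA is the node subtending (((((F,(((D,I,(M,X)),(J,V)),(((S,G,B),O),A))),E),(H,(T,C),U)),R),(((N,K),L),P,W)).
Branch lengths along that path: 0.694 + 0.943 + 1.936 + 1.417 + 1.585 + 0.365 + 1.835 + 1.266 + 1.923 + 1.238 + 0.281 + 1.168 = 14.651.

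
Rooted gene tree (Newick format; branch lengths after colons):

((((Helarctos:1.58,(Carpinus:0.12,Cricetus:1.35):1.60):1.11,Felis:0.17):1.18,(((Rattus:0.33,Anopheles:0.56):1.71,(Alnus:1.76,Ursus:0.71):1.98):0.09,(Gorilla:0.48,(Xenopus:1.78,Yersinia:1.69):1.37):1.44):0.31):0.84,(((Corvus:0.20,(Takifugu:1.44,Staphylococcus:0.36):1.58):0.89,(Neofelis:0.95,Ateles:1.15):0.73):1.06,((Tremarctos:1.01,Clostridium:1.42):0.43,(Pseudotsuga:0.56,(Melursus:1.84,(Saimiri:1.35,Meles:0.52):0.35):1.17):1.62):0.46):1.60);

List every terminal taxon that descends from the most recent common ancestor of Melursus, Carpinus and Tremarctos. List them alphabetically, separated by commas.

Alnus, Anopheles, Ateles, Carpinus, Clostridium, Corvus, Cricetus, Felis, Gorilla, Helarctos, Meles, Melursus, Neofelis, Pseudotsuga, Rattus, Saimiri, Staphylococcus, Takifugu, Tremarctos, Ursus, Xenopus, Yersinia

Tracing Melursus: it sits inside (Melursus,(Saimiri,Meles)).
Tracing Carpinus: it sits inside (Carpinus,Cricetus).
Tracing Tremarctos: it sits inside (Tremarctos,Clostridium).
The smallest clade enclosing all 3 is the whole tree (their MRCA is the root), so the answer is all 22 tips in alphabetical order.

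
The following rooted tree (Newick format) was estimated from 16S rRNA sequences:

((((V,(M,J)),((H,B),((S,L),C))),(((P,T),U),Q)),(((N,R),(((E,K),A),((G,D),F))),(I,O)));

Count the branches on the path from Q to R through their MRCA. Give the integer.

7

The MRCA of Q and R is the root of the tree.
From Q up to that node: 3 branches. From R up to the same node: 4 branches. Total: 3 + 4 = 7.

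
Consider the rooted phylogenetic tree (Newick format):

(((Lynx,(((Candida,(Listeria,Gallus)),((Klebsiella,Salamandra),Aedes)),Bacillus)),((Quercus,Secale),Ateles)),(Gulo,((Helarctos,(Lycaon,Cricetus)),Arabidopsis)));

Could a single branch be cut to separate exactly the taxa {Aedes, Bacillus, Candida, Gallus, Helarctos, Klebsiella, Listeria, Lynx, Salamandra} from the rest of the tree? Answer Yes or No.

No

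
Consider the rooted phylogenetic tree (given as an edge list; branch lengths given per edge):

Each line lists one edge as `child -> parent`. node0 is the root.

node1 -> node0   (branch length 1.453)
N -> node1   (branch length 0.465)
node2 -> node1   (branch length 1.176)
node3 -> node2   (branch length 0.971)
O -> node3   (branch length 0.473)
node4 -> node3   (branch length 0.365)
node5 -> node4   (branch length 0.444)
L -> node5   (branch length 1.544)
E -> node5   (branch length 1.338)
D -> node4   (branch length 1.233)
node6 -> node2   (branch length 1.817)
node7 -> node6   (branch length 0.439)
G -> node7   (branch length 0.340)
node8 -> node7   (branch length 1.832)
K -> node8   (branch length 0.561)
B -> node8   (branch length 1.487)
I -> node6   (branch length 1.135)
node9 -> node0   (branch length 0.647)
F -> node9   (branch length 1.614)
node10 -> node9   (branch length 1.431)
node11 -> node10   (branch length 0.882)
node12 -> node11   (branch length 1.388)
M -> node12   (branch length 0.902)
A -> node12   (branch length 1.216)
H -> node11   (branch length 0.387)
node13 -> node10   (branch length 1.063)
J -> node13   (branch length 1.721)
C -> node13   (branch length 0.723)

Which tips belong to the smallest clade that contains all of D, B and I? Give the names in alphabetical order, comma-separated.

B, D, E, G, I, K, L, O

Tracing D: it sits inside ((L,E),D).
Tracing B: it sits inside (K,B).
Tracing I: it sits inside ((G,(K,B)),I).
The smallest clade enclosing all 3 is ((O,((L,E),D)),((G,(K,B)),I)); the answer is its 8 terminal taxa in alphabetical order.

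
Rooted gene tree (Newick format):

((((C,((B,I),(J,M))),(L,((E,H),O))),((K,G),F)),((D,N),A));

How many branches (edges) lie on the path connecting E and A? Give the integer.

The MRCA of E and A is the root of the tree.
From E up to that node: 6 branches. From A up to the same node: 2 branches. Total: 6 + 2 = 8.

8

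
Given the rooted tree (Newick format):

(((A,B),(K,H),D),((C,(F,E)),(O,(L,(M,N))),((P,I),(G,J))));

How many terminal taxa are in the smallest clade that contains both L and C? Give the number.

The MRCA of L and C is the node subtending ((C,(F,E)),(O,(L,(M,N))),((P,I),(G,J))).
That clade contains 11 terminal taxa: C, E, F, G, I, J, L, M, N, O, P.

11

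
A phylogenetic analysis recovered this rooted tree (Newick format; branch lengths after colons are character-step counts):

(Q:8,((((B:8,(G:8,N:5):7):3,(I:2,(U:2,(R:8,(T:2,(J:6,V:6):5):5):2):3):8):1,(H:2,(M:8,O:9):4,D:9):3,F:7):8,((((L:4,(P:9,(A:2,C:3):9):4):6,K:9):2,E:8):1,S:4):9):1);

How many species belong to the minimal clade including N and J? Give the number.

The MRCA of N and J is the node subtending ((B,(G,N)),(I,(U,(R,(T,(J,V)))))).
That clade contains 9 terminal taxa: B, G, I, J, N, R, T, U, V.

9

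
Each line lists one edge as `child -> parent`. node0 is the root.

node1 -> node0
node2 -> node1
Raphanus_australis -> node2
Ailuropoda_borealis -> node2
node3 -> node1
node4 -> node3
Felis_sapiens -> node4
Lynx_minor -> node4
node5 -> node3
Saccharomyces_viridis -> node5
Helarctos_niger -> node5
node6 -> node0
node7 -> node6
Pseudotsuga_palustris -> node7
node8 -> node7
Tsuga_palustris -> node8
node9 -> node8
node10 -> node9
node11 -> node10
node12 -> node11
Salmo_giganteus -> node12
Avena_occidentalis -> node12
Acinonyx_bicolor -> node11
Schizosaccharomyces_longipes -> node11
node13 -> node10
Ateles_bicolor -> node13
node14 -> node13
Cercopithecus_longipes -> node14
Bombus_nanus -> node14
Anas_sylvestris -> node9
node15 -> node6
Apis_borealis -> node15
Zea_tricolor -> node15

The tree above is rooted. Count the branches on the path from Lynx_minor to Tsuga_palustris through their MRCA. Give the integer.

8

The MRCA of Lynx_minor and Tsuga_palustris is the root of the tree.
From Lynx_minor up to that node: 4 branches. From Tsuga_palustris up to the same node: 4 branches. Total: 4 + 4 = 8.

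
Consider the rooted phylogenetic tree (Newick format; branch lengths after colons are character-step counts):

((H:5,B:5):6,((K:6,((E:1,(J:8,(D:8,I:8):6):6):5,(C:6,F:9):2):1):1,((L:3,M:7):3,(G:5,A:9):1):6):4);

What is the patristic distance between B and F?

The path runs B → … → MRCA → … → F; the MRCA is the root of the tree.
Branch lengths along that path: 5 + 6 + 4 + 1 + 1 + 2 + 9 = 28.

28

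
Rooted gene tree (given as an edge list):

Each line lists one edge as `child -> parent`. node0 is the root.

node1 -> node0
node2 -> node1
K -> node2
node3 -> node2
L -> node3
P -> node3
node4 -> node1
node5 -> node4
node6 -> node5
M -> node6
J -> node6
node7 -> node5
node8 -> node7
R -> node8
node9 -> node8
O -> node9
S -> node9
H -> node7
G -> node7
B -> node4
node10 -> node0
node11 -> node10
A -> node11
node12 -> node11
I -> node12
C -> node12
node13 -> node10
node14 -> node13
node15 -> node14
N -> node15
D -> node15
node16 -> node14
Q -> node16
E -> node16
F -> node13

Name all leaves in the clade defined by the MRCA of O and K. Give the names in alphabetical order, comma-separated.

Tracing O: it sits inside (O,S).
Tracing K: it sits inside (K,(L,P)).
The smallest clade enclosing both is ((K,(L,P)),(((M,J),((R,(O,S)),H,G)),B)); the answer is its 11 terminal taxa in alphabetical order.

B, G, H, J, K, L, M, O, P, R, S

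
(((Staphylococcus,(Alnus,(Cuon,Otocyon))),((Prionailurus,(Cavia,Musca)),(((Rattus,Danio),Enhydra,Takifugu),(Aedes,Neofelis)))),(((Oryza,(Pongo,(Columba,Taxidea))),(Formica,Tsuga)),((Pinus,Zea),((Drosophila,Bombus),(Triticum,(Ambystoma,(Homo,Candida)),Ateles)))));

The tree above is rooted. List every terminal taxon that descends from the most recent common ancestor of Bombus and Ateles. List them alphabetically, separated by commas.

Ambystoma, Ateles, Bombus, Candida, Drosophila, Homo, Triticum

Tracing Bombus: it sits inside (Drosophila,Bombus).
Tracing Ateles: it sits inside (Triticum,(Ambystoma,(Homo,Candida)),Ateles).
The smallest clade enclosing both is ((Drosophila,Bombus),(Triticum,(Ambystoma,(Homo,Candida)),Ateles)); the answer is its 7 terminal taxa in alphabetical order.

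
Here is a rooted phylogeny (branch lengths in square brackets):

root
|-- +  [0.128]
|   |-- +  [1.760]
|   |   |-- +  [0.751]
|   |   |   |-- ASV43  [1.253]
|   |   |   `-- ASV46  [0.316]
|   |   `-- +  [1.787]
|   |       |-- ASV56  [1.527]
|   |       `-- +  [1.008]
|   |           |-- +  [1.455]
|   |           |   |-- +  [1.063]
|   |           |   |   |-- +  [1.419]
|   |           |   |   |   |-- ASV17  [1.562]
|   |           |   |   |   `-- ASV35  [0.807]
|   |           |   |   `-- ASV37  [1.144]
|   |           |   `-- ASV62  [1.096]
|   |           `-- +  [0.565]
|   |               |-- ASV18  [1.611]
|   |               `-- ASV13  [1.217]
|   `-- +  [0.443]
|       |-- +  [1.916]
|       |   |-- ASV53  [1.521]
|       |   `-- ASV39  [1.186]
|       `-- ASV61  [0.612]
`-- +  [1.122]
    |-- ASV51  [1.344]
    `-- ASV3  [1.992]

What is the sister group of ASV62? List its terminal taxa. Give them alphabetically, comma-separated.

ASV17, ASV35, ASV37

ASV62 attaches to the tree at the node subtending (((ASV17,ASV35),ASV37),ASV62).
The other lineage descending from that same node — the sister group — is ((ASV17,ASV35),ASV37); its 3 tips in alphabetical order are the answer.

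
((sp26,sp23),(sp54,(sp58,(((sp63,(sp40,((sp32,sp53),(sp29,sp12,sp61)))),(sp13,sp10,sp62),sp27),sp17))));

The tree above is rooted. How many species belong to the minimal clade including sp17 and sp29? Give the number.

The MRCA of sp17 and sp29 is the node subtending (((sp63,(sp40,((sp32,sp53),(sp29,sp12,sp61)))),(sp13,sp10,sp62),sp27),sp17).
That clade contains 12 terminal taxa: sp10, sp12, sp13, sp17, sp27, sp29, sp32, sp40, sp53, sp61, sp62, sp63.

12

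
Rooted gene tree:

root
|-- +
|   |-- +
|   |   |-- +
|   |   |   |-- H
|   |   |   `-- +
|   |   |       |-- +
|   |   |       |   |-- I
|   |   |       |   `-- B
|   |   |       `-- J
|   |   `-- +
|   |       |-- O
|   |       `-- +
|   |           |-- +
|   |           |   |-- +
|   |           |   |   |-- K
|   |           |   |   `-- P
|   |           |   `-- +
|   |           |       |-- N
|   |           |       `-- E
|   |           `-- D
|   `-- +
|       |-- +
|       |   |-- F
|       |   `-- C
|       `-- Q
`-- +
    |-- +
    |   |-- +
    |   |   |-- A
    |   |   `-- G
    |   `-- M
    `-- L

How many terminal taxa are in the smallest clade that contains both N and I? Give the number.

10

The MRCA of N and I is the node subtending ((H,((I,B),J)),(O,(((K,P),(N,E)),D))).
That clade contains 10 terminal taxa: B, D, E, H, I, J, K, N, O, P.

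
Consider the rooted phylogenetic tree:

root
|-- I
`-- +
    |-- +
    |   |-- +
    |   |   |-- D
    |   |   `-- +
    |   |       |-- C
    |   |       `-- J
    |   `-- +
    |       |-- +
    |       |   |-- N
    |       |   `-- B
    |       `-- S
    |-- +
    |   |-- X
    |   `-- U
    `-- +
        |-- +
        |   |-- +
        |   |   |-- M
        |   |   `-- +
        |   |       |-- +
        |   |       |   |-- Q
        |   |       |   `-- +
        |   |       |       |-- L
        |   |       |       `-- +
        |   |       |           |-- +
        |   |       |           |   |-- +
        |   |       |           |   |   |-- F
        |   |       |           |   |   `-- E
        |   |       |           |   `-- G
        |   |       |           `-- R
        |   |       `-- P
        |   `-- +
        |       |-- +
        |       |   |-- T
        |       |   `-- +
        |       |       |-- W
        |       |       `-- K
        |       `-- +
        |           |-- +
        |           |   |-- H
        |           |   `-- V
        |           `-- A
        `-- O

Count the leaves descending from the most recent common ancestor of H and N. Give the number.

23

The MRCA of H and N is the node subtending (((D,(C,J)),((N,B),S)),(X,U),(((M,((Q,(L,(((F,E),G),R))),P)),((T,(W,K)),((H,V),A))),O)).
That clade contains 23 terminal taxa: A, B, C, D, E, F, G, H, J, K, L, M, N, O, P, Q, R, S, T, U, V, W, X.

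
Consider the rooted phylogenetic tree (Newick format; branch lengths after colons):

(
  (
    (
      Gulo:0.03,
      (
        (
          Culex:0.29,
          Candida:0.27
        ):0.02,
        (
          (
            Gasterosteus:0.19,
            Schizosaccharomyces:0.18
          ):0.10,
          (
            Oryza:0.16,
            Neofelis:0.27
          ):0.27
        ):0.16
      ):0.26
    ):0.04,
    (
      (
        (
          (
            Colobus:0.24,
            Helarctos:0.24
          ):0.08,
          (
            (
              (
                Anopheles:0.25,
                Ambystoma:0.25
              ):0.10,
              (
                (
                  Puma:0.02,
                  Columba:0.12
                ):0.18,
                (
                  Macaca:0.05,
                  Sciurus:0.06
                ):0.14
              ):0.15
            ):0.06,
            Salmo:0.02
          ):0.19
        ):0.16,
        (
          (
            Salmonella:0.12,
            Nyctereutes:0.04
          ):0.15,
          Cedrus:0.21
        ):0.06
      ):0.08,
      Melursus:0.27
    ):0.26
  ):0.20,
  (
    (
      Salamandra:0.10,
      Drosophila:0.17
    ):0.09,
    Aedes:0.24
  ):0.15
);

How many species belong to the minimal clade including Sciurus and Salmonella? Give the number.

12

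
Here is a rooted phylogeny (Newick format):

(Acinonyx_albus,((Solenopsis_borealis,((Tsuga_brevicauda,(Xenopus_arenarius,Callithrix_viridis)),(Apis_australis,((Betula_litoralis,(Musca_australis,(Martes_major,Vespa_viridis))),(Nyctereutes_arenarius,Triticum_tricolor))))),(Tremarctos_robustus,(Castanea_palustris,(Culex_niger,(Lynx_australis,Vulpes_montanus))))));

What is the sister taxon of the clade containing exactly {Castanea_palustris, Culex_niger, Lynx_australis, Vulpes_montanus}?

Tremarctos_robustus

The clade containing exactly {Castanea_palustris, Culex_niger, Lynx_australis, Vulpes_montanus} attaches to the tree at the node subtending (Tremarctos_robustus,(Castanea_palustris,(Culex_niger,(Lynx_australis,Vulpes_montanus)))).
The other lineage descending from that same node — the sister group — is the single tip Tremarctos_robustus.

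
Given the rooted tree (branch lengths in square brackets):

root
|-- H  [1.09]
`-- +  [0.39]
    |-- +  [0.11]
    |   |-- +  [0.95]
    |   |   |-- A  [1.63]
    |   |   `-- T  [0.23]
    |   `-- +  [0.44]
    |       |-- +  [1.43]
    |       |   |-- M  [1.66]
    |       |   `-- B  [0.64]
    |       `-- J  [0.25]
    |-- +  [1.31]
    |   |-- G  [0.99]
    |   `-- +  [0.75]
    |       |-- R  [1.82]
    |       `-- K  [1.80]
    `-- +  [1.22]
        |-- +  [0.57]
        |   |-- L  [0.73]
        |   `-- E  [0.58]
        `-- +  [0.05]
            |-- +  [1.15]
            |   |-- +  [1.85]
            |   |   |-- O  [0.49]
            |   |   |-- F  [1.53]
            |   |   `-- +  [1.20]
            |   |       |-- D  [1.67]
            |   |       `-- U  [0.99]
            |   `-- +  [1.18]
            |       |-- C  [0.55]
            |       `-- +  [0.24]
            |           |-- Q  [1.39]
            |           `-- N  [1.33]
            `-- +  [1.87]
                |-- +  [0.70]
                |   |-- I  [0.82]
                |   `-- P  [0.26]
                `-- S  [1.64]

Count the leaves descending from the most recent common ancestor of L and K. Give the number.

20

The MRCA of L and K is the node subtending (((A,T),((M,B),J)),(G,(R,K)),((L,E),(((O,F,(D,U)),(C,(Q,N))),((I,P),S)))).
That clade contains 20 terminal taxa: A, B, C, D, E, F, G, I, J, K, L, M, N, O, P, Q, R, S, T, U.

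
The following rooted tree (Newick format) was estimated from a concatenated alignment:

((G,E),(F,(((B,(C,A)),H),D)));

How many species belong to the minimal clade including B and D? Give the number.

5

The MRCA of B and D is the node subtending (((B,(C,A)),H),D).
That clade contains 5 terminal taxa: A, B, C, D, H.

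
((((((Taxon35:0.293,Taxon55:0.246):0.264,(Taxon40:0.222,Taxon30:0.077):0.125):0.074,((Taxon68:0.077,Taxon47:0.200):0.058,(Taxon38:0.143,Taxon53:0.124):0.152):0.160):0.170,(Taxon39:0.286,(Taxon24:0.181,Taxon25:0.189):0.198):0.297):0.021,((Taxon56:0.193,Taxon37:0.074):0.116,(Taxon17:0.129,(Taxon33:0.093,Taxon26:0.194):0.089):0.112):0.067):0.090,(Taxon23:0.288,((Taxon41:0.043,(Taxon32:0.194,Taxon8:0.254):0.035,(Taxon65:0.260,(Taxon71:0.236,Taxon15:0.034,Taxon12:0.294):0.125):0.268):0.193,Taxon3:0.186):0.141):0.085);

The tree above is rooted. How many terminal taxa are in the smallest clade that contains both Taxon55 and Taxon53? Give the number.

8

The MRCA of Taxon55 and Taxon53 is the node subtending (((Taxon35,Taxon55),(Taxon40,Taxon30)),((Taxon68,Taxon47),(Taxon38,Taxon53))).
That clade contains 8 terminal taxa: Taxon30, Taxon35, Taxon38, Taxon40, Taxon47, Taxon53, Taxon55, Taxon68.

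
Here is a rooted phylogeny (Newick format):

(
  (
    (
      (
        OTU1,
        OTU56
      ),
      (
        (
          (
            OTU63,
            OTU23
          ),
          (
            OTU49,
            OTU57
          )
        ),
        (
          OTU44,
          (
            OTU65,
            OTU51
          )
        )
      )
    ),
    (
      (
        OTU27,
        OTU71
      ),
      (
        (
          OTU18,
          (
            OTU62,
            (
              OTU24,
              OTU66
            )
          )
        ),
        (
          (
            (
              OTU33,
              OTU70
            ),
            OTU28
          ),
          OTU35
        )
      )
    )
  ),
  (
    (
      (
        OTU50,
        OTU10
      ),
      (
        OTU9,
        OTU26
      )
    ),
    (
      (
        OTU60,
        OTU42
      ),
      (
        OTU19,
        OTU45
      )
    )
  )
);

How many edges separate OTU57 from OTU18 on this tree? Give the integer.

The MRCA of OTU57 and OTU18 is the node subtending (((OTU1,OTU56),(((OTU63,OTU23),(OTU49,OTU57)),(OTU44,(OTU65,OTU51)))),((OTU27,OTU71),((OTU18,(OTU62,(OTU24,OTU66))),(((OTU33,OTU70),OTU28),OTU35)))).
From OTU57 up to that node: 5 branches. From OTU18 up to the same node: 4 branches. Total: 5 + 4 = 9.

9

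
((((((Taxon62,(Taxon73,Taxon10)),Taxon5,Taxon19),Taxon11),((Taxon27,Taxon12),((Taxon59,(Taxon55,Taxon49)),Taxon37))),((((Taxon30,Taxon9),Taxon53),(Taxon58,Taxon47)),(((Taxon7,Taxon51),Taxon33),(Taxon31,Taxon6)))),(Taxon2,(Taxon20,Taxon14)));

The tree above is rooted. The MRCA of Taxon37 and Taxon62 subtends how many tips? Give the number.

12

The MRCA of Taxon37 and Taxon62 is the node subtending ((((Taxon62,(Taxon73,Taxon10)),Taxon5,Taxon19),Taxon11),((Taxon27,Taxon12),((Taxon59,(Taxon55,Taxon49)),Taxon37))).
That clade contains 12 terminal taxa: Taxon10, Taxon11, Taxon12, Taxon19, Taxon27, Taxon37, Taxon49, Taxon5, Taxon55, Taxon59, Taxon62, Taxon73.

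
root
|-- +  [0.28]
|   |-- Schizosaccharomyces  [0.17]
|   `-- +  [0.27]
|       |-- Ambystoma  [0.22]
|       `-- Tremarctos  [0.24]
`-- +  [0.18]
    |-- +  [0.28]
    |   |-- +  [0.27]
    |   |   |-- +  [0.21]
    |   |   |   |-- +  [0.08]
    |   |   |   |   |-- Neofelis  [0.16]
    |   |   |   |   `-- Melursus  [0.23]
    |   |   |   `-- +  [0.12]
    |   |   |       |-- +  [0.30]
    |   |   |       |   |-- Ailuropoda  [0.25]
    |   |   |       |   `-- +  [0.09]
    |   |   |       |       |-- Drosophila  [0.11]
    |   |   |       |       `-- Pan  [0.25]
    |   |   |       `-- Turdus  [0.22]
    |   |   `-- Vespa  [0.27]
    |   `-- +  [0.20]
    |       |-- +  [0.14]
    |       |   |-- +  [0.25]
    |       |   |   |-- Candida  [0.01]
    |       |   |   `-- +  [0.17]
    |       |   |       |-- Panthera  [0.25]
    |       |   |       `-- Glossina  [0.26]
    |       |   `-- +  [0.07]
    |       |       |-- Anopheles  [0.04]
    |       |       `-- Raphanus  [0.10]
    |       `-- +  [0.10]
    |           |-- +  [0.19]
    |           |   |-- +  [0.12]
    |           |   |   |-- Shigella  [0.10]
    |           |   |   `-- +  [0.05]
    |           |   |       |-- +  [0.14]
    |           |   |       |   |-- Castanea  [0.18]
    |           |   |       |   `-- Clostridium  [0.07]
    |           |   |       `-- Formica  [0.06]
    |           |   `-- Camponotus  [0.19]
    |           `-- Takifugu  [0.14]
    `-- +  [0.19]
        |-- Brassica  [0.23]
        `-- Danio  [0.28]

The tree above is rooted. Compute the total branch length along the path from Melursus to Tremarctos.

2.04

The path runs Melursus → … → MRCA → … → Tremarctos; the MRCA is the root of the tree.
Branch lengths along that path: 0.23 + 0.08 + 0.21 + 0.27 + 0.28 + 0.18 + 0.28 + 0.27 + 0.24 = 2.04.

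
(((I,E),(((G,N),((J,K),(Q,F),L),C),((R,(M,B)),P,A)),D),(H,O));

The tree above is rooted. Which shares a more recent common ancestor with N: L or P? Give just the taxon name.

The MRCA of N and L subtends ((G,N),((J,K),(Q,F),L),C) (8 taxa).
The MRCA of N and P subtends (((G,N),((J,K),(Q,F),L),C),((R,(M,B)),P,A)) (13 taxa).
The first is nested inside the second, so N shares a more recent common ancestor with L.

L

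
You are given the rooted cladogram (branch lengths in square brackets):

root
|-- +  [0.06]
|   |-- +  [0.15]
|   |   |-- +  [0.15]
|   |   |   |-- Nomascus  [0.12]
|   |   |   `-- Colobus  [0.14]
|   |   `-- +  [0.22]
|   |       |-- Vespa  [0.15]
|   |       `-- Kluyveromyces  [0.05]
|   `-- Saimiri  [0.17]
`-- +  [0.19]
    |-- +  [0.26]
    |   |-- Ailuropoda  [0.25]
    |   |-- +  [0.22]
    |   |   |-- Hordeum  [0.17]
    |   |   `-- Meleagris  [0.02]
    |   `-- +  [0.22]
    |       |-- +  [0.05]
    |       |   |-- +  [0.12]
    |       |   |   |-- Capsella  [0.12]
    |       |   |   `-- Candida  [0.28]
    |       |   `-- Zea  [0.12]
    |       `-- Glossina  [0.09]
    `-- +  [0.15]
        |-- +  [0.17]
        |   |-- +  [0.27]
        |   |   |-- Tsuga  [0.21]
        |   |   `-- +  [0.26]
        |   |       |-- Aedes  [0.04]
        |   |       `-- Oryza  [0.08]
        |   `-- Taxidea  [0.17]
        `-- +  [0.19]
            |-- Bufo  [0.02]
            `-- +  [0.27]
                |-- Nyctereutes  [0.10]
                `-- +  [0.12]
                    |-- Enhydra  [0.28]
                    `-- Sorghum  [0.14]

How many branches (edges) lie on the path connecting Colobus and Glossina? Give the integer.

The MRCA of Colobus and Glossina is the root of the tree.
From Colobus up to that node: 4 branches. From Glossina up to the same node: 4 branches. Total: 4 + 4 = 8.

8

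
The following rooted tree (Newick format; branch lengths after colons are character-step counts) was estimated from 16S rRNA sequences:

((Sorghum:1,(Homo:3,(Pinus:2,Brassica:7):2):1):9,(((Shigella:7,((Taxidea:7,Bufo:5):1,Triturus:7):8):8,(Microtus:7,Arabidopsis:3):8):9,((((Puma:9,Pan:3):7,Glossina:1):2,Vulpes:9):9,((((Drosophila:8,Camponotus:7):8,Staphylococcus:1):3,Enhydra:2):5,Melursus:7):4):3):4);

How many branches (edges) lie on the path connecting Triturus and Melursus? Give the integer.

The MRCA of Triturus and Melursus is the node subtending (((Shigella,((Taxidea,Bufo),Triturus)),(Microtus,Arabidopsis)),((((Puma,Pan),Glossina),Vulpes),((((Drosophila,Camponotus),Staphylococcus),Enhydra),Melursus))).
From Triturus up to that node: 4 branches. From Melursus up to the same node: 3 branches. Total: 4 + 3 = 7.

7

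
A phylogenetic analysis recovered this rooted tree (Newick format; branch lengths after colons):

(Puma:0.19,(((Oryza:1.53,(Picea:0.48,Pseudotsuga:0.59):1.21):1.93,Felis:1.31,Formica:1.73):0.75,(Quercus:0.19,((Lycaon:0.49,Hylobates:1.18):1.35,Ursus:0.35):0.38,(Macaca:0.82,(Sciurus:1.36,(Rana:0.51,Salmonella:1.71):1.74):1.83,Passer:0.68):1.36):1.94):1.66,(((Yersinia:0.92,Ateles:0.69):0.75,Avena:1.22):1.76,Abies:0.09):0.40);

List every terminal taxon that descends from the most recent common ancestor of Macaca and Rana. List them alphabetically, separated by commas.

Tracing Macaca: it sits inside (Macaca,(Sciurus,(Rana,Salmonella)),Passer).
Tracing Rana: it sits inside (Rana,Salmonella).
The smallest clade enclosing both is (Macaca,(Sciurus,(Rana,Salmonella)),Passer); the answer is its 5 terminal taxa in alphabetical order.

Macaca, Passer, Rana, Salmonella, Sciurus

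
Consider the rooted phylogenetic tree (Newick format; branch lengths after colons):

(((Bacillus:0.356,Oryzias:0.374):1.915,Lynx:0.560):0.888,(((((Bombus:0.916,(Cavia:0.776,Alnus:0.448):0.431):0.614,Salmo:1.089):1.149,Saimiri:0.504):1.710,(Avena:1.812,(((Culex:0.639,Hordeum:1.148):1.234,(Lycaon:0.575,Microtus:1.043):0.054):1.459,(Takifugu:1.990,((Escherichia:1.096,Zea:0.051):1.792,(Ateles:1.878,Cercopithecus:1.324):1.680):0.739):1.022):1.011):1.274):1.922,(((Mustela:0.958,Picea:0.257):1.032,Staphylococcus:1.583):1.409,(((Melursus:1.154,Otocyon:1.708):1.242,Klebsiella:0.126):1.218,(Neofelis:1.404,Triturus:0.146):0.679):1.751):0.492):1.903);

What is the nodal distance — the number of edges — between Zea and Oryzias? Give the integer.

11

The MRCA of Zea and Oryzias is the root of the tree.
From Zea up to that node: 8 branches. From Oryzias up to the same node: 3 branches. Total: 8 + 3 = 11.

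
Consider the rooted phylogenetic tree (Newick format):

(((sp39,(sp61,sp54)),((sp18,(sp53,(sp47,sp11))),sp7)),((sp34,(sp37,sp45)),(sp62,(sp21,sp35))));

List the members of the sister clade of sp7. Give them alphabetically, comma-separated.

sp7 attaches to the tree at the node subtending ((sp18,(sp53,(sp47,sp11))),sp7).
The other lineage descending from that same node — the sister group — is (sp18,(sp53,(sp47,sp11))); its 4 tips in alphabetical order are the answer.

sp11, sp18, sp47, sp53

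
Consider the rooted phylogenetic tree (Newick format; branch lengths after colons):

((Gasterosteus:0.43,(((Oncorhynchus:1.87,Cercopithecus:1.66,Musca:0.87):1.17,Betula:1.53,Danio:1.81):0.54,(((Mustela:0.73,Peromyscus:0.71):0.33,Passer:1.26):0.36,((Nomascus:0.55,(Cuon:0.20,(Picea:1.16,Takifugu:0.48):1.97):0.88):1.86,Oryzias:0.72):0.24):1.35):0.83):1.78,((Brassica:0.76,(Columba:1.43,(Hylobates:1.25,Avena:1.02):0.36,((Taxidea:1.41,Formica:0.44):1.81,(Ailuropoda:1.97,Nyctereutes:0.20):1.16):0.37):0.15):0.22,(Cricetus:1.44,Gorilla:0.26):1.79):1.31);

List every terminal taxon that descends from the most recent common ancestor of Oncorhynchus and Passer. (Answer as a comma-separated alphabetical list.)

Tracing Oncorhynchus: it sits inside (Oncorhynchus,Cercopithecus,Musca).
Tracing Passer: it sits inside ((Mustela,Peromyscus),Passer).
The smallest clade enclosing both is (((Oncorhynchus,Cercopithecus,Musca),Betula,Danio),(((Mustela,Peromyscus),Passer),((Nomascus,(Cuon,(Picea,Takifugu))),Oryzias))); the answer is its 13 terminal taxa in alphabetical order.

Betula, Cercopithecus, Cuon, Danio, Musca, Mustela, Nomascus, Oncorhynchus, Oryzias, Passer, Peromyscus, Picea, Takifugu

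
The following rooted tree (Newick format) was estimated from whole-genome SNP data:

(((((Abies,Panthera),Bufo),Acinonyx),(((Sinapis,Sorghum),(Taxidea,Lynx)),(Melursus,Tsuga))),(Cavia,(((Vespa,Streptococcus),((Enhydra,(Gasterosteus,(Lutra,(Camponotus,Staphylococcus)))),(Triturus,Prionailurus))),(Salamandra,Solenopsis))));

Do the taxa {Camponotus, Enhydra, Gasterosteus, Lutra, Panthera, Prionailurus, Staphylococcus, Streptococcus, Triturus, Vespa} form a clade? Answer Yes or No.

The MRCA of the listed taxa is the root, so the smallest clade containing them is the whole tree.
That clade also contains Abies, Acinonyx, Bufo, Cavia, Lynx, Melursus, Salamandra, Sinapis, Solenopsis, Sorghum, Taxidea, Tsuga, which are not in the proposed group, so the group is not monophyletic.

No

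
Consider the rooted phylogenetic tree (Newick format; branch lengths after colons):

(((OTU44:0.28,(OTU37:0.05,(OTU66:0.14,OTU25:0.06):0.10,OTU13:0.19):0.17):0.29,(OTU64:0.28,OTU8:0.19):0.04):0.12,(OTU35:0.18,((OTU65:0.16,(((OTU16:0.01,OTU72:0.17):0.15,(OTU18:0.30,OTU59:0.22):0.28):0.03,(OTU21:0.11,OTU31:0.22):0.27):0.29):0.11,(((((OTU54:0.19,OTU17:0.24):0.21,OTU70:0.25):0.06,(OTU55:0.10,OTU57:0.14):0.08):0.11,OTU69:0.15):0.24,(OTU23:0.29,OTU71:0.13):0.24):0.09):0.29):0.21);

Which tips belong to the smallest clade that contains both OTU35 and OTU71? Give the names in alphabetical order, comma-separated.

OTU16, OTU17, OTU18, OTU21, OTU23, OTU31, OTU35, OTU54, OTU55, OTU57, OTU59, OTU65, OTU69, OTU70, OTU71, OTU72

Tracing OTU35: it sits inside (OTU35,((OTU65,(((OTU16,OTU72),(OTU18,OTU59)),(OTU21,OTU31))),(((((OTU54,OTU17),OTU70),(OTU55,OTU57)),OTU69),(OTU23,OTU71)))).
Tracing OTU71: it sits inside (OTU23,OTU71).
The smallest clade enclosing both is (OTU35,((OTU65,(((OTU16,OTU72),(OTU18,OTU59)),(OTU21,OTU31))),(((((OTU54,OTU17),OTU70),(OTU55,OTU57)),OTU69),(OTU23,OTU71)))); the answer is its 16 terminal taxa in alphabetical order.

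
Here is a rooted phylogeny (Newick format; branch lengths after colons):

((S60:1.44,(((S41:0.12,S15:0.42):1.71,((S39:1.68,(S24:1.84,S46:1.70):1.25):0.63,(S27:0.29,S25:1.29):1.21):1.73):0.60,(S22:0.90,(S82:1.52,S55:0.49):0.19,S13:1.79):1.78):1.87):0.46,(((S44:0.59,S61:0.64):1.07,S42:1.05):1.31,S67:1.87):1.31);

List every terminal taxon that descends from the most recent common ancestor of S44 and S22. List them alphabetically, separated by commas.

Tracing S44: it sits inside (S44,S61).
Tracing S22: it sits inside (S22,(S82,S55),S13).
The smallest clade enclosing both is the whole tree (their MRCA is the root), so the answer is all 16 tips in alphabetical order.

S13, S15, S22, S24, S25, S27, S39, S41, S42, S44, S46, S55, S60, S61, S67, S82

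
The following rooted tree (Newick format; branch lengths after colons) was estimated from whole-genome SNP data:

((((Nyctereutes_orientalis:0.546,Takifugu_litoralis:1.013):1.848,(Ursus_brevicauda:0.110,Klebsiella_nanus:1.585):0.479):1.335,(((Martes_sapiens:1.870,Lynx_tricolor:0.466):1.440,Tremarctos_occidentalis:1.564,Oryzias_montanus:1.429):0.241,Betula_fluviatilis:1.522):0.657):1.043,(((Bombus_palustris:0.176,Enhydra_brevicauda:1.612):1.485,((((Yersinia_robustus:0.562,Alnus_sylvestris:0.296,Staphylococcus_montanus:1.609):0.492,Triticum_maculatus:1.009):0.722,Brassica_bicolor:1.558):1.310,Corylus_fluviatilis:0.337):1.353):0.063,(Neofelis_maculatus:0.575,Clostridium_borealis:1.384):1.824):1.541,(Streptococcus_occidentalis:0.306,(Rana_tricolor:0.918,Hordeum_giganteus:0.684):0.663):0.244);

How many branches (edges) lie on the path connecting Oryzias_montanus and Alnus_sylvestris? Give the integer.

11

The MRCA of Oryzias_montanus and Alnus_sylvestris is the root of the tree.
From Oryzias_montanus up to that node: 4 branches. From Alnus_sylvestris up to the same node: 7 branches. Total: 4 + 7 = 11.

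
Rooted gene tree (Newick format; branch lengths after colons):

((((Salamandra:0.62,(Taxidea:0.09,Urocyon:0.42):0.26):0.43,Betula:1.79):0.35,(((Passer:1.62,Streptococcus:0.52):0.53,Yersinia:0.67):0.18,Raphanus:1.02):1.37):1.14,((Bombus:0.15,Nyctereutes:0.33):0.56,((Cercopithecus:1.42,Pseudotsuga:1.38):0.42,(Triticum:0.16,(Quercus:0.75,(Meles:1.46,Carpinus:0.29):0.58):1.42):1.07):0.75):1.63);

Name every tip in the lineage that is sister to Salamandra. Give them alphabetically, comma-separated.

Taxidea, Urocyon

Salamandra attaches to the tree at the node subtending (Salamandra,(Taxidea,Urocyon)).
The other lineage descending from that same node — the sister group — is (Taxidea,Urocyon); its 2 tips in alphabetical order are the answer.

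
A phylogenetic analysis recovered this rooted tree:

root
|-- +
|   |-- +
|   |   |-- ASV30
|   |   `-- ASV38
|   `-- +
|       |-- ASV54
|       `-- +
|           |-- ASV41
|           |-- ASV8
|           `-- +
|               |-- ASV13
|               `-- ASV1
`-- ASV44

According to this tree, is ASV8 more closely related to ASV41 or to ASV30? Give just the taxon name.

ASV41

The MRCA of ASV8 and ASV41 subtends (ASV41,ASV8,(ASV13,ASV1)) (4 taxa).
The MRCA of ASV8 and ASV30 subtends ((ASV30,ASV38),(ASV54,(ASV41,ASV8,(ASV13,ASV1)))) (7 taxa).
The first is nested inside the second, so ASV8 shares a more recent common ancestor with ASV41.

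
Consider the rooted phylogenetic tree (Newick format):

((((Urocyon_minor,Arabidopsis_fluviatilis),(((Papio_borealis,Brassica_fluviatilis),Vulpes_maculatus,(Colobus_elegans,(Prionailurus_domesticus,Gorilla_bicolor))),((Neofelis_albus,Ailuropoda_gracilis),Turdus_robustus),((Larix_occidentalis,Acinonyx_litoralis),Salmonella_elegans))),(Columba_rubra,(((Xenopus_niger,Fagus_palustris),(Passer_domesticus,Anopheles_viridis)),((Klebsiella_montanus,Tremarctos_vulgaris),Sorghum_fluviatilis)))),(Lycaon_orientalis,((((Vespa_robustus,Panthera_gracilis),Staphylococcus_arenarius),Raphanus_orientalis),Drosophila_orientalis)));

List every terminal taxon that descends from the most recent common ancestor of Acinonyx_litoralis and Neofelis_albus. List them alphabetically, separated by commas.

Acinonyx_litoralis, Ailuropoda_gracilis, Brassica_fluviatilis, Colobus_elegans, Gorilla_bicolor, Larix_occidentalis, Neofelis_albus, Papio_borealis, Prionailurus_domesticus, Salmonella_elegans, Turdus_robustus, Vulpes_maculatus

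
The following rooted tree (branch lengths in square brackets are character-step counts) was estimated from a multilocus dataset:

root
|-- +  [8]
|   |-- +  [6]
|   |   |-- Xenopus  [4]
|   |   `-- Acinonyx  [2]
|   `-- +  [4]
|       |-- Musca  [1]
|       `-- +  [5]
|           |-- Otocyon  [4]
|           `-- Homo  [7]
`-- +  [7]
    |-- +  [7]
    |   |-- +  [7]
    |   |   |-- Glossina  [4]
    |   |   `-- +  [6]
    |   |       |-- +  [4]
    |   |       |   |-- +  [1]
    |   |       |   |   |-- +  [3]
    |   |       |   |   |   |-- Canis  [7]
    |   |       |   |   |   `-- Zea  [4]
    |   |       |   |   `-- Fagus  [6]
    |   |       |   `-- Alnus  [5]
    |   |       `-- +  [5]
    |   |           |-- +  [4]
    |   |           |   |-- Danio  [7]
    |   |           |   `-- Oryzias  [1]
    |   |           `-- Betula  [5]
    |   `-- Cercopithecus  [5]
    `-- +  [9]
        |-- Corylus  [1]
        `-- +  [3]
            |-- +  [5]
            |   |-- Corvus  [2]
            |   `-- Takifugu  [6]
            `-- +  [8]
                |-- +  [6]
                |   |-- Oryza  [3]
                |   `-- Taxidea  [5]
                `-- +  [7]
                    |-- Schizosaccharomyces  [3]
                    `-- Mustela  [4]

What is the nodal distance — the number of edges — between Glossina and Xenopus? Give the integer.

The MRCA of Glossina and Xenopus is the root of the tree.
From Glossina up to that node: 4 branches. From Xenopus up to the same node: 3 branches. Total: 4 + 3 = 7.

7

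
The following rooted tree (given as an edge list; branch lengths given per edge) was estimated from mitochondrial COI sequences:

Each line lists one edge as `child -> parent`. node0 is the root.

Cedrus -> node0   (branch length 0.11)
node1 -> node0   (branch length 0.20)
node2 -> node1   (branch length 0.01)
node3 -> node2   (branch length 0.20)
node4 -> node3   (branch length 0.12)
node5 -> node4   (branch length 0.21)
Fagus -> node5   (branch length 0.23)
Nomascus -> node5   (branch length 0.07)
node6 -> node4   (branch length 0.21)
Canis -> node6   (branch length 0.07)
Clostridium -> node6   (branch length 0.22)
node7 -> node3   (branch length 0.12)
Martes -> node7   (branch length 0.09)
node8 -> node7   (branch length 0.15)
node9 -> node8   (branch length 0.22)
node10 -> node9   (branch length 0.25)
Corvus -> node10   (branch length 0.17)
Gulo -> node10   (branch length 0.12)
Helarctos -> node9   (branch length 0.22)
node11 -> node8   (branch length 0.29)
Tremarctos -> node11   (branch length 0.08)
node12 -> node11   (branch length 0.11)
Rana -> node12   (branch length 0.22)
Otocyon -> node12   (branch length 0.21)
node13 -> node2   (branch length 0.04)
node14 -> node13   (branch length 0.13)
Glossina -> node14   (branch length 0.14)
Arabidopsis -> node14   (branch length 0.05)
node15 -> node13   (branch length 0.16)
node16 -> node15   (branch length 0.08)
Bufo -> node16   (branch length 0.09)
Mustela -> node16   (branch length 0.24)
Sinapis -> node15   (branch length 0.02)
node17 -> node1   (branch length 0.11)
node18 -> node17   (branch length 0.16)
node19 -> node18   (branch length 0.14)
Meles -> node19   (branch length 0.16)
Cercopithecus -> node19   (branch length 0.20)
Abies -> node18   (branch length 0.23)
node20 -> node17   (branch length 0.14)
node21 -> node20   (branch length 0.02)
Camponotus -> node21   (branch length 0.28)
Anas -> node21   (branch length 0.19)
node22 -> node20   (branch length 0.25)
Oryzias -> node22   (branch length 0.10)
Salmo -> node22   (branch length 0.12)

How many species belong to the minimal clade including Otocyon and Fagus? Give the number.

11

The MRCA of Otocyon and Fagus is the node subtending (((Fagus,Nomascus),(Canis,Clostridium)),(Martes,(((Corvus,Gulo),Helarctos),(Tremarctos,(Rana,Otocyon))))).
That clade contains 11 terminal taxa: Canis, Clostridium, Corvus, Fagus, Gulo, Helarctos, Martes, Nomascus, Otocyon, Rana, Tremarctos.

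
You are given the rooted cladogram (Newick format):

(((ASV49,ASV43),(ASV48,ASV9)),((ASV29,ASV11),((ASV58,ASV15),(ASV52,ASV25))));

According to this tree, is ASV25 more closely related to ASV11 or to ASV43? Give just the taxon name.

The MRCA of ASV25 and ASV11 subtends ((ASV29,ASV11),((ASV58,ASV15),(ASV52,ASV25))) (6 taxa).
The MRCA of ASV25 and ASV43 is the root, subtending the entire tree (10 taxa).
The first is nested inside the second, so ASV25 shares a more recent common ancestor with ASV11.

ASV11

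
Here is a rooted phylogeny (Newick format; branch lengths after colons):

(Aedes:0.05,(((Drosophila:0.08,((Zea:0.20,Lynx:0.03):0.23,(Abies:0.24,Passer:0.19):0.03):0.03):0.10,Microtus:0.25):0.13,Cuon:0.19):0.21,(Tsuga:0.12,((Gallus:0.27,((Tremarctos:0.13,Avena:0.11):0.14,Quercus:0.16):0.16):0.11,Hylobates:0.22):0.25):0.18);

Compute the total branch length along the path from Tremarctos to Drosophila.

The path runs Tremarctos → … → MRCA → … → Drosophila; the MRCA is the root of the tree.
Branch lengths along that path: 0.13 + 0.14 + 0.16 + 0.11 + 0.25 + 0.18 + 0.21 + 0.13 + 0.10 + 0.08 = 1.49.

1.49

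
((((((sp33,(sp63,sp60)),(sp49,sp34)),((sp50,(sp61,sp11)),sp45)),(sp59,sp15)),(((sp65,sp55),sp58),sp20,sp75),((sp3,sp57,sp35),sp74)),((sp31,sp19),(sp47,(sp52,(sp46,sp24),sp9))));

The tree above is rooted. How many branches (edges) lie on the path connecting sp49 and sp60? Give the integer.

5

The MRCA of sp49 and sp60 is the node subtending ((sp33,(sp63,sp60)),(sp49,sp34)).
From sp49 up to that node: 2 branches. From sp60 up to the same node: 3 branches. Total: 2 + 3 = 5.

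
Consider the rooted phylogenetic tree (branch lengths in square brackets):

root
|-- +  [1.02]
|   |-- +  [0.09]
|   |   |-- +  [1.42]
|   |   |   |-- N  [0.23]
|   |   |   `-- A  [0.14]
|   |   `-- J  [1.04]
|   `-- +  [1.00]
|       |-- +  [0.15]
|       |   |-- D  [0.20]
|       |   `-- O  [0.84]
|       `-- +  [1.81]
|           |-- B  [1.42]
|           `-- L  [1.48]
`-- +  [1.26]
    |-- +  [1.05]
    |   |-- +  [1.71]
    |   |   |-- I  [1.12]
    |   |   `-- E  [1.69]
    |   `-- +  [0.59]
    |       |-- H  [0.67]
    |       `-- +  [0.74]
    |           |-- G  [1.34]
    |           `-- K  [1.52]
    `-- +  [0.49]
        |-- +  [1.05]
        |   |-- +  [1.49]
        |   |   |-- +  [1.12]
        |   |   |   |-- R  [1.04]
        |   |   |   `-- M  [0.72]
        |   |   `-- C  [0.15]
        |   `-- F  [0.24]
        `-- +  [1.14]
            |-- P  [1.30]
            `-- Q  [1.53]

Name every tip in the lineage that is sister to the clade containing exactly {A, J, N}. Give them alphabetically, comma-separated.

The clade containing exactly {A, J, N} attaches to the tree at the node subtending (((N,A),J),((D,O),(B,L))).
The other lineage descending from that same node — the sister group — is ((D,O),(B,L)); its 4 tips in alphabetical order are the answer.

B, D, L, O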